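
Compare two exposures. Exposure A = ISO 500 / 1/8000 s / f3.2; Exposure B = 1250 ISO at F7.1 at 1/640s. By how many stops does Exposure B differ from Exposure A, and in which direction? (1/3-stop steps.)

2 2/3 stops brighter

Aperture: f/3.2 → f/3.5 → f/4 → f/4.5 → f/5 → f/5.6 → f/6.3 → f/7.1 — 2 1/3 stops stopped down (darker).
Shutter speed: 1/8000 → 1/6400 → 1/5000 → 1/4000 → 1/3200 → 1/2500 → 1/2000 → 1/1600 → 1/1250 → 1/1000 → 1/800 → 1/640 — 3 2/3 stops longer (brighter).
ISO: 500 → 640 → 800 → 1000 → 1250 — 1 1/3 stops higher (brighter).
Net: −2 1/3 +3 2/3 +1 1/3 = +2 2/3 stops.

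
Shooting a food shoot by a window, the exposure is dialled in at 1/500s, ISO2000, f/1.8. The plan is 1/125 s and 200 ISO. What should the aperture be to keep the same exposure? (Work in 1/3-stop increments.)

Shutter speed: 1/500 → 1/400 → 1/320 → 1/250 → 1/200 → 1/160 → 1/125 — 2 stops longer (brighter).
ISO: 2000 → 1600 → 1250 → 1000 → 800 → 640 → 500 → 400 → 320 → 250 → 200 — 3 1/3 stops dropped (darker).
Net change so far: 1 1/3 stops darker. Offset with the aperture: f/1.8 → f/1.6 → f/1.4 → f/1.2 → f/1.1.

f/1.1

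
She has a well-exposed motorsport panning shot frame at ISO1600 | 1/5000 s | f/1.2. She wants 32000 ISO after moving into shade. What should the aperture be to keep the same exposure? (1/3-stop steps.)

f/5.6

ISO: 1600 → 2000 → 2500 → 3200 → 4000 → 5000 → 6400 → 8000 → 10000 → 12800 → 16000 → 20000 → 25600 → 32000 — 4 1/3 stops higher (brighter).
Need 4 1/3 stops darker from the aperture: f/1.2 → f/1.4 → f/1.6 → f/1.8 → f/2 → f/2.2 → f/2.5 → f/2.8 → f/3.2 → f/3.5 → f/4 → f/4.5 → f/5 → f/5.6.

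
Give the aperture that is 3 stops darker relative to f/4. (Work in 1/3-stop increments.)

Aperture: f/4 → f/4.5 → f/5 → f/5.6 → f/6.3 → f/7.1 → f/8 → f/9 → f/10 → f/11 — 3 stops smaller aperture (darker).

f/11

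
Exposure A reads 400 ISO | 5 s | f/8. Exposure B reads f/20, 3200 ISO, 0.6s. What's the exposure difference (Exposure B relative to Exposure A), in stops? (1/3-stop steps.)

2 2/3 stops darker

Aperture: f/8 → f/9 → f/10 → f/11 → f/13 → f/14 → f/16 → f/18 → f/20 — 2 2/3 stops smaller aperture (darker).
Shutter speed: 5 → 4 → 3.2 → 2.5 → 2 → 1.6 → 1.3 → 1 → 0.8 → 0.6 — 3 stops faster (darker).
ISO: 400 → 500 → 640 → 800 → 1000 → 1250 → 1600 → 2000 → 2500 → 3200 — 3 stops raised (brighter).
Net: −2 2/3 −3 +3 = −2 2/3 stops.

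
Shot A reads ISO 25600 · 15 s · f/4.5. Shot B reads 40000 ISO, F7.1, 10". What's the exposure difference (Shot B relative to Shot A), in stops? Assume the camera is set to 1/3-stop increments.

1 1/3 stops darker

Aperture: f/4.5 → f/5 → f/5.6 → f/6.3 → f/7.1 — 1 1/3 stops smaller aperture (darker).
Shutter speed: 15 → 13 → 10 — 2/3 stop faster (darker).
ISO: 25600 → 32000 → 40000 — 2/3 stop raised (brighter).
Net: −1 1/3 −2/3 +2/3 = −1 1/3 stops.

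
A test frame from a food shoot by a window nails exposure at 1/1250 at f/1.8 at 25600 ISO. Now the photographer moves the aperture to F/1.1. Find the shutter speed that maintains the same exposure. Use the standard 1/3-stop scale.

1/3200s

Aperture: f/1.8 → f/1.6 → f/1.4 → f/1.2 → f/1.1 — 1 1/3 stops wider (brighter).
Need 1 1/3 stops darker from the shutter speed: 1/1250 → 1/1600 → 1/2000 → 1/2500 → 1/3200.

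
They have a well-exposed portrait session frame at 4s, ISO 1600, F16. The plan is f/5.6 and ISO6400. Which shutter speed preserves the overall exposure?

Aperture: f/16 → f/11 → f/8 → f/5.6 — 3 stops opened up (brighter).
ISO: 1600 → 3200 → 6400 — 2 stops raised (brighter).
Net change so far: 5 stops brighter. Offset with the shutter speed: 4 → 2 → 1 → 1/2 → 1/4 → 1/8.

1/8s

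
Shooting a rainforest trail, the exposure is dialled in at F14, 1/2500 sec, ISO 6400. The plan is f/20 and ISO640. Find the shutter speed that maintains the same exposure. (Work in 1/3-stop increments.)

Aperture: f/14 → f/16 → f/18 → f/20 — 1 stop smaller aperture (darker).
ISO: 6400 → 5000 → 4000 → 3200 → 2500 → 2000 → 1600 → 1250 → 1000 → 800 → 640 — 3 1/3 stops dropped (darker).
Net change so far: 4 1/3 stops darker. Offset with the shutter speed: 1/2500 → 1/2000 → 1/1600 → 1/1250 → 1/1000 → 1/800 → 1/640 → 1/500 → 1/400 → 1/320 → 1/250 → 1/200 → 1/160 → 1/125.

1/125s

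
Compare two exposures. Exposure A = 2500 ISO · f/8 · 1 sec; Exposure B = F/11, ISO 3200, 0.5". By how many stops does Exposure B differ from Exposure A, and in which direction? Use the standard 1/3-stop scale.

1 2/3 stops darker

Aperture: f/8 → f/9 → f/10 → f/11 — 1 stop smaller aperture (darker).
Shutter speed: 1 → 0.8 → 0.6 → 0.5 — 1 stop shorter (darker).
ISO: 2500 → 3200 — 1/3 stop higher (brighter).
Net: −1 −1 +1/3 = −1 2/3 stops.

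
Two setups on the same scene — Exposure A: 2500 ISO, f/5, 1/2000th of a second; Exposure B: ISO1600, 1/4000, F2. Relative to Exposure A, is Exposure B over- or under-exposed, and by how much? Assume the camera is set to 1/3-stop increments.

1 stop brighter

Aperture: f/5 → f/4.5 → f/4 → f/3.5 → f/3.2 → f/2.8 → f/2.5 → f/2.2 → f/2 — 2 2/3 stops wider (brighter).
Shutter speed: 1/2000 → 1/2500 → 1/3200 → 1/4000 — 1 stop faster (darker).
ISO: 2500 → 2000 → 1600 — 2/3 stop lower (darker).
Net: +2 2/3 −1 −2/3 = +1 stop.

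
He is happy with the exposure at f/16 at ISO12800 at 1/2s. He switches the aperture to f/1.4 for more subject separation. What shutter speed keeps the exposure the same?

Aperture: f/16 → f/11 → f/8 → f/5.6 → f/4 → f/2.8 → f/2 → f/1.4 — 7 stops larger aperture (brighter).
Need 7 stops darker from the shutter speed: 1/2 → 1/4 → 1/8 → 1/15 → 1/30 → 1/60 → 1/125 → 1/250.

1/250s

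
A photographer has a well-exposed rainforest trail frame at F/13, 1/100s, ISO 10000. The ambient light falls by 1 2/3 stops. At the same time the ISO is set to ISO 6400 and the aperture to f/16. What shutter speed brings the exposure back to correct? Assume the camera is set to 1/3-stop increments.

1/13s

Scene light: 1 2/3 stops darker.
ISO: 10000 → 8000 → 6400 — 2/3 stop lower (darker).
Aperture: f/13 → f/14 → f/16 — 2/3 stop stopped down (darker).
Net so far: 3 stops darker. Shutter speed: 1/100 → 1/80 → 1/60 → 1/50 → 1/40 → 1/30 → 1/25 → 1/20 → 1/15 → 1/13.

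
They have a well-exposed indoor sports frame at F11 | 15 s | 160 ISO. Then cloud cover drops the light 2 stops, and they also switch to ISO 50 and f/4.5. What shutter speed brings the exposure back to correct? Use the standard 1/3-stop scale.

30 s

Scene light: 2 stops darker.
ISO: 160 → 125 → 100 → 80 → 64 → 50 — 1 2/3 stops lower (darker).
Aperture: f/11 → f/10 → f/9 → f/8 → f/7.1 → f/6.3 → f/5.6 → f/5 → f/4.5 — 2 2/3 stops wider (brighter).
Net so far: 1 stop darker. Shutter speed: 15 → 20 → 25 → 30.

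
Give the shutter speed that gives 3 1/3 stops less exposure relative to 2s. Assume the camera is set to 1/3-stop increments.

Shutter speed: 2 → 1.6 → 1.3 → 1 → 0.8 → 0.6 → 0.5 → 0.4 → 0.3 → 1/4 → 1/5 — 3 1/3 stops faster (darker).

1/5s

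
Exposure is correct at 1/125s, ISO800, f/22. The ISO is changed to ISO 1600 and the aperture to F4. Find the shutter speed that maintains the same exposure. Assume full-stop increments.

ISO: 800 → 1600 — 1 stop higher (brighter).
Aperture: f/22 → f/16 → f/11 → f/8 → f/5.6 → f/4 — 5 stops wider (brighter).
Net change so far: 6 stops brighter. Offset with the shutter speed: 1/125 → 1/250 → 1/500 → 1/1000 → 1/2000 → 1/4000 → 1/8000.

1/8000s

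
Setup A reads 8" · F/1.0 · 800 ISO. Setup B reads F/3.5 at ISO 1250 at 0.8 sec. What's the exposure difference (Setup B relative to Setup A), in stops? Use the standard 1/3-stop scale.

Aperture: f/1.0 → f/1.1 → f/1.2 → f/1.4 → f/1.6 → f/1.8 → f/2 → f/2.2 → f/2.5 → f/2.8 → f/3.2 → f/3.5 — 3 2/3 stops narrower (darker).
Shutter speed: 8 → 6 → 5 → 4 → 3.2 → 2.5 → 2 → 1.6 → 1.3 → 1 → 0.8 — 3 1/3 stops faster (darker).
ISO: 800 → 1000 → 1250 — 2/3 stop higher (brighter).
Net: −3 2/3 −3 1/3 +2/3 = −6 1/3 stops.

6 1/3 stops darker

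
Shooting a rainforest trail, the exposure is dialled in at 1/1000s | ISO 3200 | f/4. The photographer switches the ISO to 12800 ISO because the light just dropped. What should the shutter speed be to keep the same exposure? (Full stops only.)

ISO: 3200 → 6400 → 12800 — 2 stops raised (brighter).
Need 2 stops darker from the shutter speed: 1/1000 → 1/2000 → 1/4000.

1/4000s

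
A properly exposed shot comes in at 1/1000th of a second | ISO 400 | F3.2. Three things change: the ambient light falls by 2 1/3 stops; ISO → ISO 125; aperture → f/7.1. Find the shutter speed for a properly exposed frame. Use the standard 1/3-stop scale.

1/13s

Scene light: 2 1/3 stops darker.
ISO: 400 → 320 → 250 → 200 → 160 → 125 — 1 2/3 stops dropped (darker).
Aperture: f/3.2 → f/3.5 → f/4 → f/4.5 → f/5 → f/5.6 → f/6.3 → f/7.1 — 2 1/3 stops stopped down (darker).
Net so far: 6 1/3 stops darker. Shutter speed: 1/1000 → 1/800 → 1/640 → 1/500 → 1/400 → 1/320 → 1/250 → 1/200 → 1/160 → 1/125 → 1/100 → 1/80 → 1/60 → 1/50 → 1/40 → 1/30 → 1/25 → 1/20 → 1/15 → 1/13.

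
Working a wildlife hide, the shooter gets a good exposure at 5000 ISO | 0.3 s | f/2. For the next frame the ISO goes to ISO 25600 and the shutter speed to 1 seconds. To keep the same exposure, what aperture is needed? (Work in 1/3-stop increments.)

ISO: 5000 → 6400 → 8000 → 10000 → 12800 → 16000 → 20000 → 25600 — 2 1/3 stops higher (brighter).
Shutter speed: 0.3 → 0.4 → 0.5 → 0.6 → 0.8 → 1 — 1 2/3 stops longer (brighter).
Net change so far: 4 stops brighter. Offset with the aperture: f/2 → f/2.2 → f/2.5 → f/2.8 → f/3.2 → f/3.5 → f/4 → f/4.5 → f/5 → f/5.6 → f/6.3 → f/7.1 → f/8.

f/8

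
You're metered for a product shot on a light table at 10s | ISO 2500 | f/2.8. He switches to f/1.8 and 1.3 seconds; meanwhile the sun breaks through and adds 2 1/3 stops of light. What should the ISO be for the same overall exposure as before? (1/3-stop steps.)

ISO 1600

Scene light: 2 1/3 stops brighter.
Aperture: f/2.8 → f/2.5 → f/2.2 → f/2 → f/1.8 — 1 1/3 stops larger aperture (brighter).
Shutter speed: 10 → 8 → 6 → 5 → 4 → 3.2 → 2.5 → 2 → 1.6 → 1.3 — 3 stops shorter (darker).
Net so far: 2/3 stop brighter. ISO: 2500 → 2000 → 1600.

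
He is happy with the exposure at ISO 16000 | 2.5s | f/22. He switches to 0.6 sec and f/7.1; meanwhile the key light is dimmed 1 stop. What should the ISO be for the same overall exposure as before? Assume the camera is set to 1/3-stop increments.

ISO 12800

Scene light: 1 stop darker.
Shutter speed: 2.5 → 2 → 1.6 → 1.3 → 1 → 0.8 → 0.6 — 2 stops faster (darker).
Aperture: f/22 → f/20 → f/18 → f/16 → f/14 → f/13 → f/11 → f/10 → f/9 → f/8 → f/7.1 — 3 1/3 stops wider (brighter).
Net so far: 1/3 stop brighter. ISO: 16000 → 12800.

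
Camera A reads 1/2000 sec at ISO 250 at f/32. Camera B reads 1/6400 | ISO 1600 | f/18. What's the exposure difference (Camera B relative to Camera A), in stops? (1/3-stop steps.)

Aperture: f/32 → f/29 → f/25 → f/22 → f/20 → f/18 — 1 2/3 stops wider (brighter).
Shutter speed: 1/2000 → 1/2500 → 1/3200 → 1/4000 → 1/5000 → 1/6400 — 1 2/3 stops shorter (darker).
ISO: 250 → 320 → 400 → 500 → 640 → 800 → 1000 → 1250 → 1600 — 2 2/3 stops higher (brighter).
Net: +1 2/3 −1 2/3 +2 2/3 = +2 2/3 stops.

2 2/3 stops brighter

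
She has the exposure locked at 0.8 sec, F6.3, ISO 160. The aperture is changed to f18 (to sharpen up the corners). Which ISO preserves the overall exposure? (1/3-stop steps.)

ISO 1250

Aperture: f/6.3 → f/7.1 → f/8 → f/9 → f/10 → f/11 → f/13 → f/14 → f/16 → f/18 — 3 stops stopped down (darker).
Need 3 stops brighter from the ISO: 160 → 200 → 250 → 320 → 400 → 500 → 640 → 800 → 1000 → 1250.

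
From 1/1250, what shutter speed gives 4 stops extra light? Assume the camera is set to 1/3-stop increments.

1/80s

Shutter speed: 1/1250 → 1/1000 → 1/800 → 1/640 → 1/500 → 1/400 → 1/320 → 1/250 → 1/200 → 1/160 → 1/125 → 1/100 → 1/80 — 4 stops slower (brighter).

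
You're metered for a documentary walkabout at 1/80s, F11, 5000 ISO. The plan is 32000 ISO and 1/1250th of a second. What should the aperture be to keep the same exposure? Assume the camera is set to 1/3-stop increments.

f/7.1

ISO: 5000 → 6400 → 8000 → 10000 → 12800 → 16000 → 20000 → 25600 → 32000 — 2 2/3 stops raised (brighter).
Shutter speed: 1/80 → 1/100 → 1/125 → 1/160 → 1/200 → 1/250 → 1/320 → 1/400 → 1/500 → 1/640 → 1/800 → 1/1000 → 1/1250 — 4 stops shorter (darker).
Net change so far: 1 1/3 stops darker. Offset with the aperture: f/11 → f/10 → f/9 → f/8 → f/7.1.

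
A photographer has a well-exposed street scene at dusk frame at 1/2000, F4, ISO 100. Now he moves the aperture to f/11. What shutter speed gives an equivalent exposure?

1/250s

Aperture: f/4 → f/5.6 → f/8 → f/11 — 3 stops smaller aperture (darker).
Need 3 stops brighter from the shutter speed: 1/2000 → 1/1000 → 1/500 → 1/250.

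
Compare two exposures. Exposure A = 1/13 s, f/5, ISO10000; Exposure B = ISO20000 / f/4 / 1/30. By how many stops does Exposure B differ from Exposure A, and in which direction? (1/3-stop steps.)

Aperture: f/5 → f/4.5 → f/4 — 2/3 stop larger aperture (brighter).
Shutter speed: 1/13 → 1/15 → 1/20 → 1/25 → 1/30 — 1 1/3 stops shorter (darker).
ISO: 10000 → 12800 → 16000 → 20000 — 1 stop raised (brighter).
Net: +2/3 −1 1/3 +1 = +1/3 stops.

1/3 stop brighter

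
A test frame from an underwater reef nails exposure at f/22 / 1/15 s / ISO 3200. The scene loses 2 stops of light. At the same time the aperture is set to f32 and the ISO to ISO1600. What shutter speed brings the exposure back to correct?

Scene light: 2 stops darker.
Aperture: f/22 → f/32 — 1 stop narrower (darker).
ISO: 3200 → 1600 — 1 stop dropped (darker).
Net so far: 4 stops darker. Shutter speed: 1/15 → 1/8 → 1/4 → 1/2 → 1.

1 s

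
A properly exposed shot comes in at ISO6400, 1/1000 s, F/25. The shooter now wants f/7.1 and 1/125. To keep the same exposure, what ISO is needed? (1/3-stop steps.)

ISO 64

Aperture: f/25 → f/22 → f/20 → f/18 → f/16 → f/14 → f/13 → f/11 → f/10 → f/9 → f/8 → f/7.1 — 3 2/3 stops opened up (brighter).
Shutter speed: 1/1000 → 1/800 → 1/640 → 1/500 → 1/400 → 1/320 → 1/250 → 1/200 → 1/160 → 1/125 — 3 stops slower (brighter).
Net change so far: 6 2/3 stops brighter. Offset with the ISO: 6400 → 5000 → 4000 → 3200 → 2500 → 2000 → 1600 → 1250 → 1000 → 800 → 640 → 500 → 400 → 320 → 250 → 200 → 160 → 125 → 100 → 80 → 64.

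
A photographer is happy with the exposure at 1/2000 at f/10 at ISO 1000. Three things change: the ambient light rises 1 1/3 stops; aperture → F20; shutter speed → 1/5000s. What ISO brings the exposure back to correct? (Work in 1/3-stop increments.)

Scene light: 1 1/3 stops brighter.
Aperture: f/10 → f/11 → f/13 → f/14 → f/16 → f/18 → f/20 — 2 stops smaller aperture (darker).
Shutter speed: 1/2000 → 1/2500 → 1/3200 → 1/4000 → 1/5000 — 1 1/3 stops faster (darker).
Net so far: 2 stops darker. ISO: 1000 → 1250 → 1600 → 2000 → 2500 → 3200 → 4000.

ISO 4000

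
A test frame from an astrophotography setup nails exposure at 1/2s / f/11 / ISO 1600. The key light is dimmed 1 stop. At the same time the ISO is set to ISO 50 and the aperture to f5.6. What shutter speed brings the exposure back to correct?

Scene light: 1 stop darker.
ISO: 1600 → 800 → 400 → 200 → 100 → 50 — 5 stops dropped (darker).
Aperture: f/11 → f/8 → f/5.6 — 2 stops opened up (brighter).
Net so far: 4 stops darker. Shutter speed: 1/2 → 1 → 2 → 4 → 8.

8 s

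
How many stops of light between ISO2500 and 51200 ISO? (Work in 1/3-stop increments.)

4 1/3 stops

2500 → 3200 → 4000 → 5000 → 6400 → 8000 → 10000 → 12800 → 16000 → 20000 → 25600 → 32000 → 40000 → 51200 — count the steps: 13 third-stops = 4 1/3 stops.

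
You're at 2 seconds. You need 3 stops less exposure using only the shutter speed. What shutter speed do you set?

1/4s

Shutter speed: 2 → 1 → 1/2 → 1/4 — 3 stops shorter (darker).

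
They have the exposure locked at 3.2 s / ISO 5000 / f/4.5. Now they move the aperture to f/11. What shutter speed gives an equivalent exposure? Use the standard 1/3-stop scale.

Aperture: f/4.5 → f/5 → f/5.6 → f/6.3 → f/7.1 → f/8 → f/9 → f/10 → f/11 — 2 2/3 stops smaller aperture (darker).
Need 2 2/3 stops brighter from the shutter speed: 3.2 → 4 → 5 → 6 → 8 → 10 → 13 → 15 → 20.

20 s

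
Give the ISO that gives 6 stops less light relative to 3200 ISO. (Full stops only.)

ISO 50

ISO: 3200 → 1600 → 800 → 400 → 200 → 100 → 50 — 6 stops lower (darker).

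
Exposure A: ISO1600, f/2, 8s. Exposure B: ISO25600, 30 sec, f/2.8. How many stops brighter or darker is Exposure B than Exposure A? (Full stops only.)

Aperture: f/2 → f/2.8 — 1 stop smaller aperture (darker).
Shutter speed: 8 → 15 → 30 — 2 stops slower (brighter).
ISO: 1600 → 3200 → 6400 → 12800 → 25600 — 4 stops raised (brighter).
Net: −1 +2 +4 = +5 stops.

5 stops brighter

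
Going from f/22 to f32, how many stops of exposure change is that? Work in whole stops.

f/22 → f/32 — count the steps: 1 stop.

1 stop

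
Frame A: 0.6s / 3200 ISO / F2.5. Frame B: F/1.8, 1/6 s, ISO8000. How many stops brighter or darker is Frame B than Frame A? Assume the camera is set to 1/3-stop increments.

1/3 stop brighter

Aperture: f/2.5 → f/2.2 → f/2 → f/1.8 — 1 stop opened up (brighter).
Shutter speed: 0.6 → 0.5 → 0.4 → 0.3 → 1/4 → 1/5 → 1/6 — 2 stops faster (darker).
ISO: 3200 → 4000 → 5000 → 6400 → 8000 — 1 1/3 stops higher (brighter).
Net: +1 −2 +1 1/3 = +1/3 stops.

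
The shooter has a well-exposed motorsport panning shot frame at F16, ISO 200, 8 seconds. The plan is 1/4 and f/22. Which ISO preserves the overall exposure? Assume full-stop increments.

ISO 12800

Shutter speed: 8 → 4 → 2 → 1 → 1/2 → 1/4 — 5 stops shorter (darker).
Aperture: f/16 → f/22 — 1 stop smaller aperture (darker).
Net change so far: 6 stops darker. Offset with the ISO: 200 → 400 → 800 → 1600 → 3200 → 6400 → 12800.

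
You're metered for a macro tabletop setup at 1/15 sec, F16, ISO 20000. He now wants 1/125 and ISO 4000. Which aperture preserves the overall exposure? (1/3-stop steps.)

f/2.5

Shutter speed: 1/15 → 1/20 → 1/25 → 1/30 → 1/40 → 1/50 → 1/60 → 1/80 → 1/100 → 1/125 — 3 stops faster (darker).
ISO: 20000 → 16000 → 12800 → 10000 → 8000 → 6400 → 5000 → 4000 — 2 1/3 stops dropped (darker).
Net change so far: 5 1/3 stops darker. Offset with the aperture: f/16 → f/14 → f/13 → f/11 → f/10 → f/9 → f/8 → f/7.1 → f/6.3 → f/5.6 → f/5 → f/4.5 → f/4 → f/3.5 → f/3.2 → f/2.8 → f/2.5.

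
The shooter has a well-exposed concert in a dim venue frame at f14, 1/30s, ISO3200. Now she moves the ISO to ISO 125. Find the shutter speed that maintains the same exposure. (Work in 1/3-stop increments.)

ISO: 3200 → 2500 → 2000 → 1600 → 1250 → 1000 → 800 → 640 → 500 → 400 → 320 → 250 → 200 → 160 → 125 — 4 2/3 stops lower (darker).
Need 4 2/3 stops brighter from the shutter speed: 1/30 → 1/25 → 1/20 → 1/15 → 1/13 → 1/10 → 1/8 → 1/6 → 1/5 → 1/4 → 0.3 → 0.4 → 0.5 → 0.6 → 0.8.

0.8 s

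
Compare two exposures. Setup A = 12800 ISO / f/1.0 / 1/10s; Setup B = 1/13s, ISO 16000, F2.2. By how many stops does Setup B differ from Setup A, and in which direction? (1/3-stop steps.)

2 1/3 stops darker

Aperture: f/1.0 → f/1.1 → f/1.2 → f/1.4 → f/1.6 → f/1.8 → f/2 → f/2.2 — 2 1/3 stops narrower (darker).
Shutter speed: 1/10 → 1/13 — 1/3 stop shorter (darker).
ISO: 12800 → 16000 — 1/3 stop raised (brighter).
Net: −2 1/3 −1/3 +1/3 = −2 1/3 stops.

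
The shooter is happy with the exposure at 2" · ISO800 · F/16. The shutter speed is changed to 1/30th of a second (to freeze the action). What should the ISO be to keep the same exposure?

ISO 51200

Shutter speed: 2 → 1 → 1/2 → 1/4 → 1/8 → 1/15 → 1/30 — 6 stops faster (darker).
Need 6 stops brighter from the ISO: 800 → 1600 → 3200 → 6400 → 12800 → 25600 → 51200.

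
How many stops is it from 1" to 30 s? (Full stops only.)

5 stops

1 → 2 → 4 → 8 → 15 → 30 — count the steps: 5 stops.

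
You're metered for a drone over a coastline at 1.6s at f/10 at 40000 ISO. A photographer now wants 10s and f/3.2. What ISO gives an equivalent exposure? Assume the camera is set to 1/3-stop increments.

ISO 640

Shutter speed: 1.6 → 2 → 2.5 → 3.2 → 4 → 5 → 6 → 8 → 10 — 2 2/3 stops slower (brighter).
Aperture: f/10 → f/9 → f/8 → f/7.1 → f/6.3 → f/5.6 → f/5 → f/4.5 → f/4 → f/3.5 → f/3.2 — 3 1/3 stops wider (brighter).
Net change so far: 6 stops brighter. Offset with the ISO: 40000 → 32000 → 25600 → 20000 → 16000 → 12800 → 10000 → 8000 → 6400 → 5000 → 4000 → 3200 → 2500 → 2000 → 1600 → 1250 → 1000 → 800 → 640.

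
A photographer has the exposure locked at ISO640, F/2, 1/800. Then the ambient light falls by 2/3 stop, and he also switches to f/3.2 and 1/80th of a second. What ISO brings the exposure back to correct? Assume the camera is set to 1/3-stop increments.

Scene light: 2/3 stop darker.
Aperture: f/2 → f/2.2 → f/2.5 → f/2.8 → f/3.2 — 1 1/3 stops narrower (darker).
Shutter speed: 1/800 → 1/640 → 1/500 → 1/400 → 1/320 → 1/250 → 1/200 → 1/160 → 1/125 → 1/100 → 1/80 — 3 1/3 stops longer (brighter).
Net so far: 1 1/3 stops brighter. ISO: 640 → 500 → 400 → 320 → 250.

ISO 250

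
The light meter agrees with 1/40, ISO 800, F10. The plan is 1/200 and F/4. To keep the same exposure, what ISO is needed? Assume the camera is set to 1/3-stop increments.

ISO 640

Shutter speed: 1/40 → 1/50 → 1/60 → 1/80 → 1/100 → 1/125 → 1/160 → 1/200 — 2 1/3 stops faster (darker).
Aperture: f/10 → f/9 → f/8 → f/7.1 → f/6.3 → f/5.6 → f/5 → f/4.5 → f/4 — 2 2/3 stops larger aperture (brighter).
Net change so far: 1/3 stop brighter. Offset with the ISO: 800 → 640.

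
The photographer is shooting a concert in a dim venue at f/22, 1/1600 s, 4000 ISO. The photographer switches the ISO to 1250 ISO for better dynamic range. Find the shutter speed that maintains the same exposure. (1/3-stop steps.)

1/500s

ISO: 4000 → 3200 → 2500 → 2000 → 1600 → 1250 — 1 2/3 stops dropped (darker).
Need 1 2/3 stops brighter from the shutter speed: 1/1600 → 1/1250 → 1/1000 → 1/800 → 1/640 → 1/500.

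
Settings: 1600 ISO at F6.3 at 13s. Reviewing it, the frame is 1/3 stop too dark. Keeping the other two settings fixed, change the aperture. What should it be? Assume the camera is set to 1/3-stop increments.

Underexposed by 1/3 stop → need 1/3 stop brighter.
Aperture: f/6.3 → f/5.6.

f/5.6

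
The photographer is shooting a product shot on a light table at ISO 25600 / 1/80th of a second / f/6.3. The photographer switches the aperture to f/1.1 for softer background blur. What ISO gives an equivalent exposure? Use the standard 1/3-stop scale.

Aperture: f/6.3 → f/5.6 → f/5 → f/4.5 → f/4 → f/3.5 → f/3.2 → f/2.8 → f/2.5 → f/2.2 → f/2 → f/1.8 → f/1.6 → f/1.4 → f/1.2 → f/1.1 — 5 stops opened up (brighter).
Need 5 stops darker from the ISO: 25600 → 20000 → 16000 → 12800 → 10000 → 8000 → 6400 → 5000 → 4000 → 3200 → 2500 → 2000 → 1600 → 1250 → 1000 → 800.

ISO 800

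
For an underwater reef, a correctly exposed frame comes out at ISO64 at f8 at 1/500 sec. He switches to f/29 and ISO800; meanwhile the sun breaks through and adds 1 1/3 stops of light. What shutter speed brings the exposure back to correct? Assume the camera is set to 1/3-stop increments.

Scene light: 1 1/3 stops brighter.
Aperture: f/8 → f/9 → f/10 → f/11 → f/13 → f/14 → f/16 → f/18 → f/20 → f/22 → f/25 → f/29 — 3 2/3 stops smaller aperture (darker).
ISO: 64 → 80 → 100 → 125 → 160 → 200 → 250 → 320 → 400 → 500 → 640 → 800 — 3 2/3 stops raised (brighter).
Net so far: 1 1/3 stops brighter. Shutter speed: 1/500 → 1/640 → 1/800 → 1/1000 → 1/1250.

1/1250s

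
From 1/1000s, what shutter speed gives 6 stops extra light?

1/15s

Shutter speed: 1/1000 → 1/500 → 1/250 → 1/125 → 1/60 → 1/30 → 1/15 — 6 stops slower (brighter).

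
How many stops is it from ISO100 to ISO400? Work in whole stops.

100 → 200 → 400 — count the steps: 2 stops.

2 stops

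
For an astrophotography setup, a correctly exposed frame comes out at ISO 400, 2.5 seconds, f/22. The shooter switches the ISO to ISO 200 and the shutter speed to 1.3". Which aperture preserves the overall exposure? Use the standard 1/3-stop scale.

f/11

ISO: 400 → 320 → 250 → 200 — 1 stop lower (darker).
Shutter speed: 2.5 → 2 → 1.6 → 1.3 — 1 stop faster (darker).
Net change so far: 2 stops darker. Offset with the aperture: f/22 → f/20 → f/18 → f/16 → f/14 → f/13 → f/11.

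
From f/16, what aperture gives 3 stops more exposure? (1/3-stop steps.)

Aperture: f/16 → f/14 → f/13 → f/11 → f/10 → f/9 → f/8 → f/7.1 → f/6.3 → f/5.6 — 3 stops opened up (brighter).

f/5.6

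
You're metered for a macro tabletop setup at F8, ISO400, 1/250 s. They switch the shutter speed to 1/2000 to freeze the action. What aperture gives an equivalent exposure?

Shutter speed: 1/250 → 1/500 → 1/1000 → 1/2000 — 3 stops faster (darker).
Need 3 stops brighter from the aperture: f/8 → f/5.6 → f/4 → f/2.8.

f/2.8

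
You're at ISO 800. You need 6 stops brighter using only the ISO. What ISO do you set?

ISO 51200

ISO: 800 → 1600 → 3200 → 6400 → 12800 → 25600 → 51200 — 6 stops higher (brighter).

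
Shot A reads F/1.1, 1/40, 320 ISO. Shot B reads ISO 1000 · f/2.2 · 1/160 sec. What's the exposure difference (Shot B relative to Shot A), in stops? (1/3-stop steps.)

2 1/3 stops darker

Aperture: f/1.1 → f/1.2 → f/1.4 → f/1.6 → f/1.8 → f/2 → f/2.2 — 2 stops narrower (darker).
Shutter speed: 1/40 → 1/50 → 1/60 → 1/80 → 1/100 → 1/125 → 1/160 — 2 stops faster (darker).
ISO: 320 → 400 → 500 → 640 → 800 → 1000 — 1 2/3 stops raised (brighter).
Net: −2 −2 +1 2/3 = −2 1/3 stops.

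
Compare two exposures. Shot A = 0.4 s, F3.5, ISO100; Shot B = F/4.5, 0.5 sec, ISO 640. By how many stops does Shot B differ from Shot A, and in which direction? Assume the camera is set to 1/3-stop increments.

Aperture: f/3.5 → f/4 → f/4.5 — 2/3 stop smaller aperture (darker).
Shutter speed: 0.4 → 0.5 — 1/3 stop slower (brighter).
ISO: 100 → 125 → 160 → 200 → 250 → 320 → 400 → 500 → 640 — 2 2/3 stops higher (brighter).
Net: −2/3 +1/3 +2 2/3 = +2 1/3 stops.

2 1/3 stops brighter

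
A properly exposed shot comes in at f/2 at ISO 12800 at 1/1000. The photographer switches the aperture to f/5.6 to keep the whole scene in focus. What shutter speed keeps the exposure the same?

Aperture: f/2 → f/2.8 → f/4 → f/5.6 — 3 stops smaller aperture (darker).
Need 3 stops brighter from the shutter speed: 1/1000 → 1/500 → 1/250 → 1/125.

1/125s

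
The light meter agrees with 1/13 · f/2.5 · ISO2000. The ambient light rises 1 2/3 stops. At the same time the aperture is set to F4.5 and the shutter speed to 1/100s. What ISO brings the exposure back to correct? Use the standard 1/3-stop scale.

ISO 16000

Scene light: 1 2/3 stops brighter.
Aperture: f/2.5 → f/2.8 → f/3.2 → f/3.5 → f/4 → f/4.5 — 1 2/3 stops narrower (darker).
Shutter speed: 1/13 → 1/15 → 1/20 → 1/25 → 1/30 → 1/40 → 1/50 → 1/60 → 1/80 → 1/100 — 3 stops shorter (darker).
Net so far: 3 stops darker. ISO: 2000 → 2500 → 3200 → 4000 → 5000 → 6400 → 8000 → 10000 → 12800 → 16000.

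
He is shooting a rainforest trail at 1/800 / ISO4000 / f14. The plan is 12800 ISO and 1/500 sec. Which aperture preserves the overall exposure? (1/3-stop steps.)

ISO: 4000 → 5000 → 6400 → 8000 → 10000 → 12800 — 1 2/3 stops raised (brighter).
Shutter speed: 1/800 → 1/640 → 1/500 — 2/3 stop longer (brighter).
Net change so far: 2 1/3 stops brighter. Offset with the aperture: f/14 → f/16 → f/18 → f/20 → f/22 → f/25 → f/29 → f/32.

f/32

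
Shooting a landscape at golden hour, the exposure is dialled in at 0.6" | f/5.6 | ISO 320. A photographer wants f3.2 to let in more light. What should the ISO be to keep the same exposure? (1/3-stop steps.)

Aperture: f/5.6 → f/5 → f/4.5 → f/4 → f/3.5 → f/3.2 — 1 2/3 stops wider (brighter).
Need 1 2/3 stops darker from the ISO: 320 → 250 → 200 → 160 → 125 → 100.

ISO 100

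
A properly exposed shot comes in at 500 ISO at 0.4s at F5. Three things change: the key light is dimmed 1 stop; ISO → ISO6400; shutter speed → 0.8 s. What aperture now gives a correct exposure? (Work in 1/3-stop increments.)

Scene light: 1 stop darker.
ISO: 500 → 640 → 800 → 1000 → 1250 → 1600 → 2000 → 2500 → 3200 → 4000 → 5000 → 6400 — 3 2/3 stops higher (brighter).
Shutter speed: 0.4 → 0.5 → 0.6 → 0.8 — 1 stop longer (brighter).
Net so far: 3 2/3 stops brighter. Aperture: f/5 → f/5.6 → f/6.3 → f/7.1 → f/8 → f/9 → f/10 → f/11 → f/13 → f/14 → f/16 → f/18.

f/18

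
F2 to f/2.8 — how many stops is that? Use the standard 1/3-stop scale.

1 stop

f/2 → f/2.2 → f/2.5 → f/2.8 — count the steps: 3 third-stops = 1 stop.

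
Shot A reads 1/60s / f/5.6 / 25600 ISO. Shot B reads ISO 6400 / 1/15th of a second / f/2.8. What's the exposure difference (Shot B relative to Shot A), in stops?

Aperture: f/5.6 → f/4 → f/2.8 — 2 stops wider (brighter).
Shutter speed: 1/60 → 1/30 → 1/15 — 2 stops longer (brighter).
ISO: 25600 → 12800 → 6400 — 2 stops lower (darker).
Net: +2 +2 −2 = +2 stops.

2 stops brighter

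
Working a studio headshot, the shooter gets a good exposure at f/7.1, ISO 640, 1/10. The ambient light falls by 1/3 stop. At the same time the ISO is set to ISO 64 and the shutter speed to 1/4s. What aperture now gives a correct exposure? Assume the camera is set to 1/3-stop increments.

f/3.2

Scene light: 1/3 stop darker.
ISO: 640 → 500 → 400 → 320 → 250 → 200 → 160 → 125 → 100 → 80 → 64 — 3 1/3 stops lower (darker).
Shutter speed: 1/10 → 1/8 → 1/6 → 1/5 → 1/4 — 1 1/3 stops slower (brighter).
Net so far: 2 1/3 stops darker. Aperture: f/7.1 → f/6.3 → f/5.6 → f/5 → f/4.5 → f/4 → f/3.5 → f/3.2.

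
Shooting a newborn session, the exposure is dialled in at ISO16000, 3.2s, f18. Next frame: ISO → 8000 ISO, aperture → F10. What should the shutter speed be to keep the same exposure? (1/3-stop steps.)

ISO: 16000 → 12800 → 10000 → 8000 — 1 stop lower (darker).
Aperture: f/18 → f/16 → f/14 → f/13 → f/11 → f/10 — 1 2/3 stops wider (brighter).
Net change so far: 2/3 stop brighter. Offset with the shutter speed: 3.2 → 2.5 → 2.

2 s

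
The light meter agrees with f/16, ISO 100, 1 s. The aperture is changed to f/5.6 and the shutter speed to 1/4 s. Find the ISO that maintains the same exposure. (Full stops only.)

ISO 50

Aperture: f/16 → f/11 → f/8 → f/5.6 — 3 stops wider (brighter).
Shutter speed: 1 → 1/2 → 1/4 — 2 stops shorter (darker).
Net change so far: 1 stop brighter. Offset with the ISO: 100 → 50.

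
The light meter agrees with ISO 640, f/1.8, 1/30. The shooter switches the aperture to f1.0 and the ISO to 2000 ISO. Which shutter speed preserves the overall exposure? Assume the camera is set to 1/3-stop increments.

Aperture: f/1.8 → f/1.6 → f/1.4 → f/1.2 → f/1.1 → f/1.0 — 1 2/3 stops wider (brighter).
ISO: 640 → 800 → 1000 → 1250 → 1600 → 2000 — 1 2/3 stops raised (brighter).
Net change so far: 3 1/3 stops brighter. Offset with the shutter speed: 1/30 → 1/40 → 1/50 → 1/60 → 1/80 → 1/100 → 1/125 → 1/160 → 1/200 → 1/250 → 1/320.

1/320s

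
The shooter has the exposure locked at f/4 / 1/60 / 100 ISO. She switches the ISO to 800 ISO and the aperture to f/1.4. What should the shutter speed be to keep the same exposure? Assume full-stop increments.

1/4000s

ISO: 100 → 200 → 400 → 800 — 3 stops raised (brighter).
Aperture: f/4 → f/2.8 → f/2 → f/1.4 — 3 stops wider (brighter).
Net change so far: 6 stops brighter. Offset with the shutter speed: 1/60 → 1/125 → 1/250 → 1/500 → 1/1000 → 1/2000 → 1/4000.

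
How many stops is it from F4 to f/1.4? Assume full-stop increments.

f/4 → f/2.8 → f/2 → f/1.4 — count the steps: 3 stops.

3 stops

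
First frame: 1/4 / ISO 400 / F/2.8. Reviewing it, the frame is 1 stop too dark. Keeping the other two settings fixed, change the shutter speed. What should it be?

Underexposed by 1 stop → need 1 stop brighter.
Shutter speed: 1/4 → 1/2.

1/2s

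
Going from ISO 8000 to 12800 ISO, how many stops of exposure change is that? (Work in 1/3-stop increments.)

2/3 stop

8000 → 10000 → 12800 — count the steps: 2 third-stops = 2/3 stop.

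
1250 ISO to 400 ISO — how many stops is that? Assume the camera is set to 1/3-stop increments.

1 2/3 stops

1250 → 1000 → 800 → 640 → 500 → 400 — count the steps: 5 third-stops = 1 2/3 stops.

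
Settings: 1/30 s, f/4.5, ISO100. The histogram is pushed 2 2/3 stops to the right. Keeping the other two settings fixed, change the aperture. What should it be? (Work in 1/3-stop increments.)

f/11

Overexposed by 2 2/3 stops → need 2 2/3 stops darker.
Aperture: f/4.5 → f/5 → f/5.6 → f/6.3 → f/7.1 → f/8 → f/9 → f/10 → f/11.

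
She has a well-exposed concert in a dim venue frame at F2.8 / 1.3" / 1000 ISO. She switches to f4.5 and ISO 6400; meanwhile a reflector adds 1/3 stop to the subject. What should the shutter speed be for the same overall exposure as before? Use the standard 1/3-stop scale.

0.4 s

Scene light: 1/3 stop brighter.
Aperture: f/2.8 → f/3.2 → f/3.5 → f/4 → f/4.5 — 1 1/3 stops smaller aperture (darker).
ISO: 1000 → 1250 → 1600 → 2000 → 2500 → 3200 → 4000 → 5000 → 6400 — 2 2/3 stops higher (brighter).
Net so far: 1 2/3 stops brighter. Shutter speed: 1.3 → 1 → 0.8 → 0.6 → 0.5 → 0.4.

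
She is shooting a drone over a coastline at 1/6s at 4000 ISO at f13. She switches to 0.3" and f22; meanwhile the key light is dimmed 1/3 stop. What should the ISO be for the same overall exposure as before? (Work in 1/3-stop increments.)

ISO 8000

Scene light: 1/3 stop darker.
Shutter speed: 1/6 → 1/5 → 1/4 → 0.3 — 1 stop slower (brighter).
Aperture: f/13 → f/14 → f/16 → f/18 → f/20 → f/22 — 1 2/3 stops narrower (darker).
Net so far: 1 stop darker. ISO: 4000 → 5000 → 6400 → 8000.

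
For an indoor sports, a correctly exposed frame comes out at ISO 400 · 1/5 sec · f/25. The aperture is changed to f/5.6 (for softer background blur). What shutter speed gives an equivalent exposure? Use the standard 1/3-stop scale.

Aperture: f/25 → f/22 → f/20 → f/18 → f/16 → f/14 → f/13 → f/11 → f/10 → f/9 → f/8 → f/7.1 → f/6.3 → f/5.6 — 4 1/3 stops wider (brighter).
Need 4 1/3 stops darker from the shutter speed: 1/5 → 1/6 → 1/8 → 1/10 → 1/13 → 1/15 → 1/20 → 1/25 → 1/30 → 1/40 → 1/50 → 1/60 → 1/80 → 1/100.

1/100s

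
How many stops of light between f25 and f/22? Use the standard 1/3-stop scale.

1/3 stop

f/25 → f/22 — count the steps: 1 third-stops = 1/3 stop.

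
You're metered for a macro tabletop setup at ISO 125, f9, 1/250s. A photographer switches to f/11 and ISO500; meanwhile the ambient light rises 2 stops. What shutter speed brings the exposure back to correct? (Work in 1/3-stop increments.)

Scene light: 2 stops brighter.
Aperture: f/9 → f/10 → f/11 — 2/3 stop narrower (darker).
ISO: 125 → 160 → 200 → 250 → 320 → 400 → 500 — 2 stops higher (brighter).
Net so far: 3 1/3 stops brighter. Shutter speed: 1/250 → 1/320 → 1/400 → 1/500 → 1/640 → 1/800 → 1/1000 → 1/1250 → 1/1600 → 1/2000 → 1/2500.

1/2500s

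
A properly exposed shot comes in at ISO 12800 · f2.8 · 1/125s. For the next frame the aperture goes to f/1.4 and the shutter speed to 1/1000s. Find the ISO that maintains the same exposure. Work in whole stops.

Aperture: f/2.8 → f/2 → f/1.4 — 2 stops larger aperture (brighter).
Shutter speed: 1/125 → 1/250 → 1/500 → 1/1000 — 3 stops faster (darker).
Net change so far: 1 stop darker. Offset with the ISO: 12800 → 25600.

ISO 25600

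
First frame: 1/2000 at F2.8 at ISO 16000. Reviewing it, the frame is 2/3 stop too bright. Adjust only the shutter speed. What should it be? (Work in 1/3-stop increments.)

Overexposed by 2/3 stop → need 2/3 stop darker.
Shutter speed: 1/2000 → 1/2500 → 1/3200.

1/3200s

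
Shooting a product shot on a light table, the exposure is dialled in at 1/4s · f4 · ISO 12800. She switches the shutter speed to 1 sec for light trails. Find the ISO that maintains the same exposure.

Shutter speed: 1/4 → 1/2 → 1 — 2 stops slower (brighter).
Need 2 stops darker from the ISO: 12800 → 6400 → 3200.

ISO 3200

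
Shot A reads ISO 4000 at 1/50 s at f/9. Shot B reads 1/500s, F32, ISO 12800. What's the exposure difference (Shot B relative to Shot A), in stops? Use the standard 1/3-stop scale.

5 1/3 stops darker

Aperture: f/9 → f/10 → f/11 → f/13 → f/14 → f/16 → f/18 → f/20 → f/22 → f/25 → f/29 → f/32 — 3 2/3 stops smaller aperture (darker).
Shutter speed: 1/50 → 1/60 → 1/80 → 1/100 → 1/125 → 1/160 → 1/200 → 1/250 → 1/320 → 1/400 → 1/500 — 3 1/3 stops faster (darker).
ISO: 4000 → 5000 → 6400 → 8000 → 10000 → 12800 — 1 2/3 stops higher (brighter).
Net: −3 2/3 −3 1/3 +1 2/3 = −5 1/3 stops.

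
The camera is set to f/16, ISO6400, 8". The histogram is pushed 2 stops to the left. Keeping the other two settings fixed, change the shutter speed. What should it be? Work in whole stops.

30 s

Underexposed by 2 stops → need 2 stops brighter.
Shutter speed: 8 → 15 → 30.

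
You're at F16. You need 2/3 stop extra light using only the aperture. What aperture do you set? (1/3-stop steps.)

f/13

Aperture: f/16 → f/14 → f/13 — 2/3 stop larger aperture (brighter).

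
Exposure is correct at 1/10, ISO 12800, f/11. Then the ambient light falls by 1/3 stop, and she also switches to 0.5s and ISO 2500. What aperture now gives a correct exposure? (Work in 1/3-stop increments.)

f/10

Scene light: 1/3 stop darker.
Shutter speed: 1/10 → 1/8 → 1/6 → 1/5 → 1/4 → 0.3 → 0.4 → 0.5 — 2 1/3 stops slower (brighter).
ISO: 12800 → 10000 → 8000 → 6400 → 5000 → 4000 → 3200 → 2500 — 2 1/3 stops lower (darker).
Net so far: 1/3 stop darker. Aperture: f/11 → f/10.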